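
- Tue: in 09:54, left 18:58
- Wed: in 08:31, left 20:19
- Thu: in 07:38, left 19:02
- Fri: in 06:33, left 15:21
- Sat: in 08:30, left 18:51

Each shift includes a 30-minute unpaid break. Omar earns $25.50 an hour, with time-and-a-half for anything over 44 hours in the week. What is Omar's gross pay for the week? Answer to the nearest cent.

Tue: 09:54–18:58 = 9 h 4 min; less 30 min break → 8 h 34 min
Wed: 08:31–20:19 = 11 h 48 min; less 30 min break → 11 h 18 min
Thu: 07:38–19:02 = 11 h 24 min; less 30 min break → 10 h 54 min
Fri: 06:33–15:21 = 8 h 48 min; less 30 min break → 8 h 18 min
Sat: 08:30–18:51 = 10 h 21 min; less 30 min break → 9 h 51 min
Total worked: 48 h 55 min = 2935 min.
Regular 44 h 0 min = 2640 min at $25.50/h; overtime 4 h 55 min = 295 min at $38.25/h.
Pay = (2640 × $25.50 + 295 × $38.25) ÷ 60 = $1310.06.

$1310.06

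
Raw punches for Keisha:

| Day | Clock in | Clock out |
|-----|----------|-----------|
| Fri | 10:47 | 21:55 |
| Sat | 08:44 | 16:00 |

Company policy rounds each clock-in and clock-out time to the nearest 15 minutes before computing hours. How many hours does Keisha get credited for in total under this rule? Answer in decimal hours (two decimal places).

Fri: in 10:47→10:45, out 21:55→22:00; 11 h 15 min
Sat: in 08:44→08:45, out 16:00→16:00; 7 h 15 min
Total credited: 18 h 30 min.

18.50 hours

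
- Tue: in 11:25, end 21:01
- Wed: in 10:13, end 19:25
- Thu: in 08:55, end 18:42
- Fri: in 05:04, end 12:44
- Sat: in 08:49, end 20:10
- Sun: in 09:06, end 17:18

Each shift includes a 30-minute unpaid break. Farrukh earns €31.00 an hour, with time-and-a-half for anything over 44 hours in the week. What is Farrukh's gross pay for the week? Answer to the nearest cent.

€1773.20

Tue: 11:25–21:01 = 9 h 36 min; less 30 min break → 9 h 6 min
Wed: 10:13–19:25 = 9 h 12 min; less 30 min break → 8 h 42 min
Thu: 08:55–18:42 = 9 h 47 min; less 30 min break → 9 h 17 min
Fri: 05:04–12:44 = 7 h 40 min; less 30 min break → 7 h 10 min
Sat: 08:49–20:10 = 11 h 21 min; less 30 min break → 10 h 51 min
Sun: 09:06–17:18 = 8 h 12 min; less 30 min break → 7 h 42 min
Total worked: 52 h 48 min = 3168 min.
Regular 44 h 0 min = 2640 min at €31.00/h; overtime 8 h 48 min = 528 min at €46.50/h.
Pay = (2640 × €31.00 + 528 × €46.50) ÷ 60 = €1773.20.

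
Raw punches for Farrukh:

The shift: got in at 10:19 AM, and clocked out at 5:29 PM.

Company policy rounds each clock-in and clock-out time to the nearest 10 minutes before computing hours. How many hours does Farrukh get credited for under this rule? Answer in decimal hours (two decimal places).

7.17 hours

The shift: in 10:19 AM→10:20 AM, out 5:29 PM→5:30 PM; 7 h 10 min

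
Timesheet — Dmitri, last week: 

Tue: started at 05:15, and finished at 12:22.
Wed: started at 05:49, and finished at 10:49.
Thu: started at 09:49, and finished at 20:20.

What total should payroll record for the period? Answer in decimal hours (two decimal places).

Tue: 05:15–12:22 = 7 h 7 min
Wed: 05:49–10:49 = 5 h 0 min
Thu: 09:49–20:20 = 10 h 31 min
Total: 7 h 7 min + 5 h 0 min + 10 h 31 min = 22 h 38 min.

22.63 hours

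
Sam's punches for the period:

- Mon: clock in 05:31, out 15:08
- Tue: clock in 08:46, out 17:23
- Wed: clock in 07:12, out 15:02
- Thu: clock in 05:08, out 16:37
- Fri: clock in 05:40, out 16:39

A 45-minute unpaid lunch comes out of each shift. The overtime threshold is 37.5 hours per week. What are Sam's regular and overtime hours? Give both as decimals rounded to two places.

Regular 37.50 hours, overtime 7.28 hours

Mon: 05:31–15:08 = 9 h 37 min; less 45 min break → 8 h 52 min
Tue: 08:46–17:23 = 8 h 37 min; less 45 min break → 7 h 52 min
Wed: 07:12–15:02 = 7 h 50 min; less 45 min break → 7 h 5 min
Thu: 05:08–16:37 = 11 h 29 min; less 45 min break → 10 h 44 min
Fri: 05:40–16:39 = 10 h 59 min; less 45 min break → 10 h 14 min
Total worked: 44 h 47 min = 44.78 h.
Threshold 37.5 h → overtime 7 h 17 min, regular 37 h 30 min.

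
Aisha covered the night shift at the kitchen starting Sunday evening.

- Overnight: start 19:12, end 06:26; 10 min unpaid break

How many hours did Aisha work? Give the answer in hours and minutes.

11 h 4 min

Overnight: 19:12 → midnight = 4 h 48 min; midnight → 06:26 = 6 h 26 min; span 11 h 14 min; less 10 min break → 11 h 4 min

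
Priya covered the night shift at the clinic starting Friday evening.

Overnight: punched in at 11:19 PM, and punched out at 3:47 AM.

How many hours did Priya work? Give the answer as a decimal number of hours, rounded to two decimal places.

4.47 hours

Overnight: 11:19 PM → midnight = 0 h 41 min; midnight → 3:47 AM = 3 h 47 min; span 4 h 28 min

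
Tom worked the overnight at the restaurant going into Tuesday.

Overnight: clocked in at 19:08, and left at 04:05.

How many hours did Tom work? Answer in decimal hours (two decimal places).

Overnight: 19:08 → midnight = 4 h 52 min; midnight → 04:05 = 4 h 5 min; span 8 h 57 min

8.95 hours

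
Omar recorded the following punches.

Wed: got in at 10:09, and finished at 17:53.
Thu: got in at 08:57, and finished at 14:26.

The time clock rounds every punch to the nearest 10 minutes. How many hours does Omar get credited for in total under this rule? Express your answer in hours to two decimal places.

Wed: in 10:09→10:10, out 17:53→17:50; 7 h 40 min
Thu: in 08:57→09:00, out 14:26→14:30; 5 h 30 min
Total credited: 13 h 10 min.

13.17 hours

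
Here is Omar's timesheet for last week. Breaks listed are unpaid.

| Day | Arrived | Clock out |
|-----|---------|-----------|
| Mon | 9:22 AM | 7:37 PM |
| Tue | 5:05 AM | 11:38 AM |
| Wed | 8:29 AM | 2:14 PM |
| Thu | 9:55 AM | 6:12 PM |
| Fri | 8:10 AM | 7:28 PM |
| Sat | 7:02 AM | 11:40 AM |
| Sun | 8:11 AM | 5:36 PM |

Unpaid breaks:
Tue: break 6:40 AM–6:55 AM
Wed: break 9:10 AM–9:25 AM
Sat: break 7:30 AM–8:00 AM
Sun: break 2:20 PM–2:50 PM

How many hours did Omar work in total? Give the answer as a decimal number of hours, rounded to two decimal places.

54.68 hours

Mon: 9:22 AM–7:37 PM = 10 h 15 min
Tue: 5:05 AM–11:38 AM = 6 h 33 min; less 15 min break → 6 h 18 min
Wed: 8:29 AM–2:14 PM = 5 h 45 min; less 15 min break → 5 h 30 min
Thu: 9:55 AM–6:12 PM = 8 h 17 min
Fri: 8:10 AM–7:28 PM = 11 h 18 min
Sat: 7:02 AM–11:40 AM = 4 h 38 min; less 30 min break → 4 h 8 min
Sun: 8:11 AM–5:36 PM = 9 h 25 min; less 30 min break → 8 h 55 min
Total: 10 h 15 min + 6 h 18 min + 5 h 30 min + 8 h 17 min + 11 h 18 min + 4 h 8 min + 8 h 55 min = 54 h 41 min.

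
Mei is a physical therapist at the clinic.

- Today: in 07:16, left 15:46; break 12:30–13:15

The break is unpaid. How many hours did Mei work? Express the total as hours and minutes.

Today: 07:16–15:46 = 8 h 30 min; less 45 min break → 7 h 45 min

7 h 45 min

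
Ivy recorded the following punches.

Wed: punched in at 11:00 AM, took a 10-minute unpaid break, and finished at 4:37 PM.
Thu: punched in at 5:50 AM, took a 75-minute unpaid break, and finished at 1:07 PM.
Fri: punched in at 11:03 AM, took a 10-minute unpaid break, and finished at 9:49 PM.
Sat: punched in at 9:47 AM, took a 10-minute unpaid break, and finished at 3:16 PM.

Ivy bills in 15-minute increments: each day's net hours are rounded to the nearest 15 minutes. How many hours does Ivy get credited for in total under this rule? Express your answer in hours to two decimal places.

Wed: 11:00 AM–4:37 PM = 5 h 37 min − 10 min = 5 h 27 min → rounds to 5 h 30 min
Thu: 5:50 AM–1:07 PM = 7 h 17 min − 75 min = 6 h 2 min → rounds to 6 h 0 min
Fri: 11:03 AM–9:49 PM = 10 h 46 min − 10 min = 10 h 36 min → rounds to 10 h 30 min
Sat: 9:47 AM–3:16 PM = 5 h 29 min − 10 min = 5 h 19 min → rounds to 5 h 15 min
Total credited: 27 h 15 min.

27.25 hours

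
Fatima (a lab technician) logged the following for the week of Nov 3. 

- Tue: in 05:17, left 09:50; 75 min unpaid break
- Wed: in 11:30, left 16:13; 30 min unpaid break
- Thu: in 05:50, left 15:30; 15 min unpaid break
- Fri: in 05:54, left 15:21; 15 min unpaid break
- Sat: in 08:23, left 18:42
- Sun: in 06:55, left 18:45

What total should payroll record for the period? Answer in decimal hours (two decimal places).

Tue: 05:17–09:50 = 4 h 33 min; less 75 min break → 3 h 18 min
Wed: 11:30–16:13 = 4 h 43 min; less 30 min break → 4 h 13 min
Thu: 05:50–15:30 = 9 h 40 min; less 15 min break → 9 h 25 min
Fri: 05:54–15:21 = 9 h 27 min; less 15 min break → 9 h 12 min
Sat: 08:23–18:42 = 10 h 19 min
Sun: 06:55–18:45 = 11 h 50 min
Total: 3 h 18 min + 4 h 13 min + 9 h 25 min + 9 h 12 min + 10 h 19 min + 11 h 50 min = 48 h 17 min.

48.28 hours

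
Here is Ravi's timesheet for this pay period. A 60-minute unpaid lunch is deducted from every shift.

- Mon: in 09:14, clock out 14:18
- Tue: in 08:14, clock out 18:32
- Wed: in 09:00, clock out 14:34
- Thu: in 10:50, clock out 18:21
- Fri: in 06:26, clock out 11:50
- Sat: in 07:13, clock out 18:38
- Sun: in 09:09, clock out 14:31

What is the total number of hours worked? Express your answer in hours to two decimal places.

Mon: 09:14–14:18 = 5 h 4 min; less 60 min break → 4 h 4 min
Tue: 08:14–18:32 = 10 h 18 min; less 60 min break → 9 h 18 min
Wed: 09:00–14:34 = 5 h 34 min; less 60 min break → 4 h 34 min
Thu: 10:50–18:21 = 7 h 31 min; less 60 min break → 6 h 31 min
Fri: 06:26–11:50 = 5 h 24 min; less 60 min break → 4 h 24 min
Sat: 07:13–18:38 = 11 h 25 min; less 60 min break → 10 h 25 min
Sun: 09:09–14:31 = 5 h 22 min; less 60 min break → 4 h 22 min
Total: 4 h 4 min + 9 h 18 min + 4 h 34 min + 6 h 31 min + 4 h 24 min + 10 h 25 min + 4 h 22 min = 43 h 38 min.

43.63 hours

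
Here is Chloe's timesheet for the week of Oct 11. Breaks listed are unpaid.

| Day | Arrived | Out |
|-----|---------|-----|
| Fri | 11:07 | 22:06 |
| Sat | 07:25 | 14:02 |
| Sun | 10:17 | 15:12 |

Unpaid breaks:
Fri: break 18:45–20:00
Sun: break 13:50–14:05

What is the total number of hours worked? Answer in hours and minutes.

Fri: 11:07–22:06 = 10 h 59 min; less 75 min break → 9 h 44 min
Sat: 07:25–14:02 = 6 h 37 min
Sun: 10:17–15:12 = 4 h 55 min; less 15 min break → 4 h 40 min
Total: 9 h 44 min + 6 h 37 min + 4 h 40 min = 21 h 1 min.

21 h 1 min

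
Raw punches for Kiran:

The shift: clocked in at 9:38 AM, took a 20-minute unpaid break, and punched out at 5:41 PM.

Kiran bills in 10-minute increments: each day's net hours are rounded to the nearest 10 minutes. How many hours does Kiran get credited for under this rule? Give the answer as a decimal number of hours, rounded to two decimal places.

The shift: 9:38 AM–5:41 PM = 8 h 3 min − 20 min = 7 h 43 min → rounds to 7 h 40 min

7.67 hours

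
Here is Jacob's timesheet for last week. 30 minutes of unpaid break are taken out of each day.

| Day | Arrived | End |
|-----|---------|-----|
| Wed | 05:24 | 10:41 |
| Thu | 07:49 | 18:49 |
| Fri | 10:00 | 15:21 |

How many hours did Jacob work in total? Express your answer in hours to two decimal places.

Wed: 05:24–10:41 = 5 h 17 min; less 30 min break → 4 h 47 min
Thu: 07:49–18:49 = 11 h 0 min; less 30 min break → 10 h 30 min
Fri: 10:00–15:21 = 5 h 21 min; less 30 min break → 4 h 51 min
Total: 4 h 47 min + 10 h 30 min + 4 h 51 min = 20 h 8 min.

20.13 hours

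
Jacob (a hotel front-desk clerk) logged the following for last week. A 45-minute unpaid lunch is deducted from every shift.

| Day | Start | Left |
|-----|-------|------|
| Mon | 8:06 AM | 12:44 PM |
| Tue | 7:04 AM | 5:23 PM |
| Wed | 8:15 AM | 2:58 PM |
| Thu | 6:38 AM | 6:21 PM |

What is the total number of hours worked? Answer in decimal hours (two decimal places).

30.38 hours

Mon: 8:06 AM–12:44 PM = 4 h 38 min; less 45 min break → 3 h 53 min
Tue: 7:04 AM–5:23 PM = 10 h 19 min; less 45 min break → 9 h 34 min
Wed: 8:15 AM–2:58 PM = 6 h 43 min; less 45 min break → 5 h 58 min
Thu: 6:38 AM–6:21 PM = 11 h 43 min; less 45 min break → 10 h 58 min
Total: 3 h 53 min + 9 h 34 min + 5 h 58 min + 10 h 58 min = 30 h 23 min.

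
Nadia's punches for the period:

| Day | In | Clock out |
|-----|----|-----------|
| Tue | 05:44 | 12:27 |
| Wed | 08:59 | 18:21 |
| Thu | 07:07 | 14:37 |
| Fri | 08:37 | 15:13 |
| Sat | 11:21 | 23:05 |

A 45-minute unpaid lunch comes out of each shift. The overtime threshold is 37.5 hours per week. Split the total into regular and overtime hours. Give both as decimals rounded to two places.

Tue: 05:44–12:27 = 6 h 43 min; less 45 min break → 5 h 58 min
Wed: 08:59–18:21 = 9 h 22 min; less 45 min break → 8 h 37 min
Thu: 07:07–14:37 = 7 h 30 min; less 45 min break → 6 h 45 min
Fri: 08:37–15:13 = 6 h 36 min; less 45 min break → 5 h 51 min
Sat: 11:21–23:05 = 11 h 44 min; less 45 min break → 10 h 59 min
Total worked: 38 h 10 min = 38.17 h.
Threshold 37.5 h → overtime 0 h 40 min, regular 37 h 30 min.

Regular 37.50 hours, overtime 0.67 hours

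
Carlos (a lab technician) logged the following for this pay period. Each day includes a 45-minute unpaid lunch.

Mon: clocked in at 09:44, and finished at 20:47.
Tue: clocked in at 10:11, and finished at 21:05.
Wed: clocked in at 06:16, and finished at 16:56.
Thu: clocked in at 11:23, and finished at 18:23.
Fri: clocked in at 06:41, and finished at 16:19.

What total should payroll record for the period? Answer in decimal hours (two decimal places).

45.50 hours

Mon: 09:44–20:47 = 11 h 3 min; less 45 min break → 10 h 18 min
Tue: 10:11–21:05 = 10 h 54 min; less 45 min break → 10 h 9 min
Wed: 06:16–16:56 = 10 h 40 min; less 45 min break → 9 h 55 min
Thu: 11:23–18:23 = 7 h 0 min; less 45 min break → 6 h 15 min
Fri: 06:41–16:19 = 9 h 38 min; less 45 min break → 8 h 53 min
Total: 10 h 18 min + 10 h 9 min + 9 h 55 min + 6 h 15 min + 8 h 53 min = 45 h 30 min.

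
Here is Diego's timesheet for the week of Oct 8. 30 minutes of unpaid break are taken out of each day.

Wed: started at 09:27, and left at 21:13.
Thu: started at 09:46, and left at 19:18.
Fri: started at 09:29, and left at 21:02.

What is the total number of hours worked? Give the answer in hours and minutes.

Wed: 09:27–21:13 = 11 h 46 min; less 30 min break → 11 h 16 min
Thu: 09:46–19:18 = 9 h 32 min; less 30 min break → 9 h 2 min
Fri: 09:29–21:02 = 11 h 33 min; less 30 min break → 11 h 3 min
Total: 11 h 16 min + 9 h 2 min + 11 h 3 min = 31 h 21 min.

31 h 21 min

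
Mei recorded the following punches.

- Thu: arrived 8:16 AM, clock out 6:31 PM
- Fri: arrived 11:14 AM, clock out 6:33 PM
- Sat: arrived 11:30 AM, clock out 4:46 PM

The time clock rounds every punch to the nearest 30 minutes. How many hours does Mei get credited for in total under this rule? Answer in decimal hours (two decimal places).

Thu: in 8:16 AM→8:30 AM, out 6:31 PM→6:30 PM; 10 h 0 min
Fri: in 11:14 AM→11:00 AM, out 6:33 PM→6:30 PM; 7 h 30 min
Sat: in 11:30 AM→11:30 AM, out 4:46 PM→5:00 PM; 5 h 30 min
Total credited: 23 h 0 min.

23.00 hours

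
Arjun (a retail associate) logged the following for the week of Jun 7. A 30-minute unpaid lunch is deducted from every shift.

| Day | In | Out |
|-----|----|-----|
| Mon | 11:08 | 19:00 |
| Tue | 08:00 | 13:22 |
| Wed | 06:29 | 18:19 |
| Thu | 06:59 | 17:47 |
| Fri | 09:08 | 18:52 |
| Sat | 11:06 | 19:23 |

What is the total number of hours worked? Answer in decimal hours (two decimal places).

Mon: 11:08–19:00 = 7 h 52 min; less 30 min break → 7 h 22 min
Tue: 08:00–13:22 = 5 h 22 min; less 30 min break → 4 h 52 min
Wed: 06:29–18:19 = 11 h 50 min; less 30 min break → 11 h 20 min
Thu: 06:59–17:47 = 10 h 48 min; less 30 min break → 10 h 18 min
Fri: 09:08–18:52 = 9 h 44 min; less 30 min break → 9 h 14 min
Sat: 11:06–19:23 = 8 h 17 min; less 30 min break → 7 h 47 min
Total: 7 h 22 min + 4 h 52 min + 11 h 20 min + 10 h 18 min + 9 h 14 min + 7 h 47 min = 50 h 53 min.

50.88 hours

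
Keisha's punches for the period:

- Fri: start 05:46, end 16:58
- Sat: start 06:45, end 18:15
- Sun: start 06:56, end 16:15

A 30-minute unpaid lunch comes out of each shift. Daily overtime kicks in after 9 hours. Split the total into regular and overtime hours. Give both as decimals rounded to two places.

Regular 26.82 hours, overtime 3.70 hours

Fri: 05:46–16:58 = 11 h 12 min; less 30 min break → 10 h 42 min
Sat: 06:45–18:15 = 11 h 30 min; less 30 min break → 11 h 0 min
Sun: 06:56–16:15 = 9 h 19 min; less 30 min break → 8 h 49 min
Fri reg 9 h 0 min / OT 1 h 42 min; Sat reg 9 h 0 min / OT 2 h 0 min; Sun reg 8 h 49 min / OT 0 h 0 min.
Totals: regular 26 h 49 min, overtime 3 h 42 min.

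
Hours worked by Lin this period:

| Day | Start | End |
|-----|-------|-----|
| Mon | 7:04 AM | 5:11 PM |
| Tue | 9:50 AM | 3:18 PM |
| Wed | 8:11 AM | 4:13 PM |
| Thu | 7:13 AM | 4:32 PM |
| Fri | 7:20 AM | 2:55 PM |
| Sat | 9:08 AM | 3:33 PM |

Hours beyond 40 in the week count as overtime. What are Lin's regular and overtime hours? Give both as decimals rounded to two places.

Mon: 7:04 AM–5:11 PM = 10 h 7 min
Tue: 9:50 AM–3:18 PM = 5 h 28 min
Wed: 8:11 AM–4:13 PM = 8 h 2 min
Thu: 7:13 AM–4:32 PM = 9 h 19 min
Fri: 7:20 AM–2:55 PM = 7 h 35 min
Sat: 9:08 AM–3:33 PM = 6 h 25 min
Total worked: 46 h 56 min = 46.93 h.
Threshold 40 h → overtime 6 h 56 min, regular 40 h 0 min.

Regular 40.00 hours, overtime 6.93 hours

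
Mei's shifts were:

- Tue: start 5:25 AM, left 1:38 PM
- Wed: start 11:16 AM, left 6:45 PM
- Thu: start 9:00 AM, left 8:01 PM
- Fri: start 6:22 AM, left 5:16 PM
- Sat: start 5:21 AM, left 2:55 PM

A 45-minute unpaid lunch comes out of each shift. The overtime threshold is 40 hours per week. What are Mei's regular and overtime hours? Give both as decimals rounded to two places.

Regular 40.00 hours, overtime 3.43 hours

Tue: 5:25 AM–1:38 PM = 8 h 13 min; less 45 min break → 7 h 28 min
Wed: 11:16 AM–6:45 PM = 7 h 29 min; less 45 min break → 6 h 44 min
Thu: 9:00 AM–8:01 PM = 11 h 1 min; less 45 min break → 10 h 16 min
Fri: 6:22 AM–5:16 PM = 10 h 54 min; less 45 min break → 10 h 9 min
Sat: 5:21 AM–2:55 PM = 9 h 34 min; less 45 min break → 8 h 49 min
Total worked: 43 h 26 min = 43.43 h.
Threshold 40 h → overtime 3 h 26 min, regular 40 h 0 min.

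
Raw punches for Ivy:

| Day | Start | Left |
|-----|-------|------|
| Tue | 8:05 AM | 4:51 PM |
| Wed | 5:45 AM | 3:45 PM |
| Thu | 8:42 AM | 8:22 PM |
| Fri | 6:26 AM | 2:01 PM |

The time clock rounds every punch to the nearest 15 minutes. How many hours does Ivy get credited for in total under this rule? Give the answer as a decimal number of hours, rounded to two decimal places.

37.75 hours

Tue: in 8:05 AM→8:00 AM, out 4:51 PM→4:45 PM; 8 h 45 min
Wed: in 5:45 AM→5:45 AM, out 3:45 PM→3:45 PM; 10 h 0 min
Thu: in 8:42 AM→8:45 AM, out 8:22 PM→8:15 PM; 11 h 30 min
Fri: in 6:26 AM→6:30 AM, out 2:01 PM→2:00 PM; 7 h 30 min
Total credited: 37 h 45 min.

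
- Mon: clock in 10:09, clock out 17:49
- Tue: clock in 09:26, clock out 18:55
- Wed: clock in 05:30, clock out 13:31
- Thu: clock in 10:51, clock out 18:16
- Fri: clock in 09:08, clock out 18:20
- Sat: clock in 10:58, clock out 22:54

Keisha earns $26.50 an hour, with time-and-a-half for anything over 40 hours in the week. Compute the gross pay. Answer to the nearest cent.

Mon: 10:09–17:49 = 7 h 40 min
Tue: 09:26–18:55 = 9 h 29 min
Wed: 05:30–13:31 = 8 h 1 min
Thu: 10:51–18:16 = 7 h 25 min
Fri: 09:08–18:20 = 9 h 12 min
Sat: 10:58–22:54 = 11 h 56 min
Total worked: 53 h 43 min = 3223 min.
Regular 40 h 0 min = 2400 min at $26.50/h; overtime 13 h 43 min = 823 min at $39.75/h.
Pay = (2400 × $26.50 + 823 × $39.75) ÷ 60 = $1605.24.

$1605.24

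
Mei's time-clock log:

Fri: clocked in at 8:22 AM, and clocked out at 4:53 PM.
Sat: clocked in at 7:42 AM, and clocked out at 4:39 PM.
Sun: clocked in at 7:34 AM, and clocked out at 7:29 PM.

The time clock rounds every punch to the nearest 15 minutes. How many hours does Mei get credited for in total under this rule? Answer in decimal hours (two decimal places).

Fri: in 8:22 AM→8:15 AM, out 4:53 PM→5:00 PM; 8 h 45 min
Sat: in 7:42 AM→7:45 AM, out 4:39 PM→4:45 PM; 9 h 0 min
Sun: in 7:34 AM→7:30 AM, out 7:29 PM→7:30 PM; 12 h 0 min
Total credited: 29 h 45 min.

29.75 hours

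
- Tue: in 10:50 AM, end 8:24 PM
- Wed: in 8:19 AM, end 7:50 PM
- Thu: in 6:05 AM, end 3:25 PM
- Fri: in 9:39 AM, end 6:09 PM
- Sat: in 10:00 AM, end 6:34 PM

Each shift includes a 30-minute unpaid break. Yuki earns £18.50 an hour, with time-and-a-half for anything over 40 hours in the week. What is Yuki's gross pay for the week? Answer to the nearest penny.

£878.29

Tue: 10:50 AM–8:24 PM = 9 h 34 min; less 30 min break → 9 h 4 min
Wed: 8:19 AM–7:50 PM = 11 h 31 min; less 30 min break → 11 h 1 min
Thu: 6:05 AM–3:25 PM = 9 h 20 min; less 30 min break → 8 h 50 min
Fri: 9:39 AM–6:09 PM = 8 h 30 min; less 30 min break → 8 h 0 min
Sat: 10:00 AM–6:34 PM = 8 h 34 min; less 30 min break → 8 h 4 min
Total worked: 44 h 59 min = 2699 min.
Regular 40 h 0 min = 2400 min at £18.50/h; overtime 4 h 59 min = 299 min at £27.75/h.
Pay = (2400 × £18.50 + 299 × £27.75) ÷ 60 = £878.29.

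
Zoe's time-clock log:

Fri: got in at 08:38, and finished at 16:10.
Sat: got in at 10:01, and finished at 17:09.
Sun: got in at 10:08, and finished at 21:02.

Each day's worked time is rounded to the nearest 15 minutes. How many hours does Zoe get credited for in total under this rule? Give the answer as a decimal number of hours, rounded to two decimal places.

Fri: 08:38–16:10 = 7 h 32 min → rounds to 7 h 30 min
Sat: 10:01–17:09 = 7 h 8 min → rounds to 7 h 15 min
Sun: 10:08–21:02 = 10 h 54 min → rounds to 11 h 0 min
Total credited: 25 h 45 min.

25.75 hours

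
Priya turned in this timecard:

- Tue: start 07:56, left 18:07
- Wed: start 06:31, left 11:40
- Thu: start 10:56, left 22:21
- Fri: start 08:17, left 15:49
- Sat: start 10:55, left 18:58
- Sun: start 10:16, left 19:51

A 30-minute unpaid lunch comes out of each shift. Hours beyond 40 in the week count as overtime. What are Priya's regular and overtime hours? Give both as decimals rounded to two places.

Tue: 07:56–18:07 = 10 h 11 min; less 30 min break → 9 h 41 min
Wed: 06:31–11:40 = 5 h 9 min; less 30 min break → 4 h 39 min
Thu: 10:56–22:21 = 11 h 25 min; less 30 min break → 10 h 55 min
Fri: 08:17–15:49 = 7 h 32 min; less 30 min break → 7 h 2 min
Sat: 10:55–18:58 = 8 h 3 min; less 30 min break → 7 h 33 min
Sun: 10:16–19:51 = 9 h 35 min; less 30 min break → 9 h 5 min
Total worked: 48 h 55 min = 48.92 h.
Threshold 40 h → overtime 8 h 55 min, regular 40 h 0 min.

Regular 40.00 hours, overtime 8.92 hours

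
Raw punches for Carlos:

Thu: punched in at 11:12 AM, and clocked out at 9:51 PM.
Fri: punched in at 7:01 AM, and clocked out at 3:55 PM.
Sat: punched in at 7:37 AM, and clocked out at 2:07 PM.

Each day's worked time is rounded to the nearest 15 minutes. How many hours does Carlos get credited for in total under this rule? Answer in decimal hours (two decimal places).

Thu: 11:12 AM–9:51 PM = 10 h 39 min → rounds to 10 h 45 min
Fri: 7:01 AM–3:55 PM = 8 h 54 min → rounds to 9 h 0 min
Sat: 7:37 AM–2:07 PM = 6 h 30 min → rounds to 6 h 30 min
Total credited: 26 h 15 min.

26.25 hours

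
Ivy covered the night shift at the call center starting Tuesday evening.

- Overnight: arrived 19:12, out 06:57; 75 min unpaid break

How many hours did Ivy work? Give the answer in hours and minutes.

10 h 30 min

Overnight: 19:12 → midnight = 4 h 48 min; midnight → 06:57 = 6 h 57 min; span 11 h 45 min; less 75 min break → 10 h 30 min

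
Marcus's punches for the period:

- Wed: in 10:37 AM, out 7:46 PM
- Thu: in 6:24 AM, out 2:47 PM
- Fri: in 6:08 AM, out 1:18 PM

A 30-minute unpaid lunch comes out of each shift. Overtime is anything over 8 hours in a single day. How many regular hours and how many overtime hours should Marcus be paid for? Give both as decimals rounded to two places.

Regular 22.55 hours, overtime 0.65 hours

Wed: 10:37 AM–7:46 PM = 9 h 9 min; less 30 min break → 8 h 39 min
Thu: 6:24 AM–2:47 PM = 8 h 23 min; less 30 min break → 7 h 53 min
Fri: 6:08 AM–1:18 PM = 7 h 10 min; less 30 min break → 6 h 40 min
Wed reg 8 h 0 min / OT 0 h 39 min; Thu reg 7 h 53 min / OT 0 h 0 min; Fri reg 6 h 40 min / OT 0 h 0 min.
Totals: regular 22 h 33 min, overtime 0 h 39 min.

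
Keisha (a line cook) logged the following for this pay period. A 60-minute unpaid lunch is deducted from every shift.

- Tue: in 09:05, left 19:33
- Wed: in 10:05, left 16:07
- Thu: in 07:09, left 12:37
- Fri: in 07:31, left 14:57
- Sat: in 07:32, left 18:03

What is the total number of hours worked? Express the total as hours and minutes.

34 h 55 min

Tue: 09:05–19:33 = 10 h 28 min; less 60 min break → 9 h 28 min
Wed: 10:05–16:07 = 6 h 2 min; less 60 min break → 5 h 2 min
Thu: 07:09–12:37 = 5 h 28 min; less 60 min break → 4 h 28 min
Fri: 07:31–14:57 = 7 h 26 min; less 60 min break → 6 h 26 min
Sat: 07:32–18:03 = 10 h 31 min; less 60 min break → 9 h 31 min
Total: 9 h 28 min + 5 h 2 min + 4 h 28 min + 6 h 26 min + 9 h 31 min = 34 h 55 min.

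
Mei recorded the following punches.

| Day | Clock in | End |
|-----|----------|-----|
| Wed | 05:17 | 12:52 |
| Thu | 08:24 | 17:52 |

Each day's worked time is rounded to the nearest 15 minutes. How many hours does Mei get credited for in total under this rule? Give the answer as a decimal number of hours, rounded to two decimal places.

17.00 hours

Wed: 05:17–12:52 = 7 h 35 min → rounds to 7 h 30 min
Thu: 08:24–17:52 = 9 h 28 min → rounds to 9 h 30 min
Total credited: 17 h 0 min.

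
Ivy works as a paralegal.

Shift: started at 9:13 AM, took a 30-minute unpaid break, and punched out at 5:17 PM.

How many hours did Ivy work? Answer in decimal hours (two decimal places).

7.57 hours

Shift: 9:13 AM–5:17 PM = 8 h 4 min; less 30 min break → 7 h 34 min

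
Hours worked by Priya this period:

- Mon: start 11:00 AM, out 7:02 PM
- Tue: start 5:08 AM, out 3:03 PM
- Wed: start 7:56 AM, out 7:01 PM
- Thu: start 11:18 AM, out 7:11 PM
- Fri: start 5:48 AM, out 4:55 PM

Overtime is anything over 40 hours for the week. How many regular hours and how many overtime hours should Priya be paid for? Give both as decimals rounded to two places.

Regular 40.00 hours, overtime 8.03 hours

Mon: 11:00 AM–7:02 PM = 8 h 2 min
Tue: 5:08 AM–3:03 PM = 9 h 55 min
Wed: 7:56 AM–7:01 PM = 11 h 5 min
Thu: 11:18 AM–7:11 PM = 7 h 53 min
Fri: 5:48 AM–4:55 PM = 11 h 7 min
Total worked: 48 h 2 min = 48.03 h.
Threshold 40 h → overtime 8 h 2 min, regular 40 h 0 min.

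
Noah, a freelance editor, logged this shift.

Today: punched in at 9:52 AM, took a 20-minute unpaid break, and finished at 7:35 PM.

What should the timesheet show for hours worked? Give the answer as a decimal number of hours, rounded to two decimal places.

Today: 9:52 AM–7:35 PM = 9 h 43 min; less 20 min break → 9 h 23 min

9.38 hours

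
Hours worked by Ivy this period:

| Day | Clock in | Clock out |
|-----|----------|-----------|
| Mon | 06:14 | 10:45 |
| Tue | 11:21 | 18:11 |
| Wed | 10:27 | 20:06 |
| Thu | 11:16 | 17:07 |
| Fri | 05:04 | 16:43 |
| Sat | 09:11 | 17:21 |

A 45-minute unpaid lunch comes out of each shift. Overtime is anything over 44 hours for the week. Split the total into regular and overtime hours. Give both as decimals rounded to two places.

Mon: 06:14–10:45 = 4 h 31 min; less 45 min break → 3 h 46 min
Tue: 11:21–18:11 = 6 h 50 min; less 45 min break → 6 h 5 min
Wed: 10:27–20:06 = 9 h 39 min; less 45 min break → 8 h 54 min
Thu: 11:16–17:07 = 5 h 51 min; less 45 min break → 5 h 6 min
Fri: 05:04–16:43 = 11 h 39 min; less 45 min break → 10 h 54 min
Sat: 09:11–17:21 = 8 h 10 min; less 45 min break → 7 h 25 min
Total worked: 42 h 10 min = 42.17 h.
Threshold 44 h → overtime 0 h 0 min, regular 42 h 10 min.

Regular 42.17 hours, overtime 0.00 hours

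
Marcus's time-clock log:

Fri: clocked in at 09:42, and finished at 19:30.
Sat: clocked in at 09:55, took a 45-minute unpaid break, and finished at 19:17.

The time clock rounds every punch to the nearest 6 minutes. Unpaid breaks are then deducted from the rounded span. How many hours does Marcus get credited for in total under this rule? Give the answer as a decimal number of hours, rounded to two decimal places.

Fri: in 09:42→09:42, out 19:30→19:30; 9 h 48 min
Sat: in 09:55→09:54, out 19:17→19:18; 9 h 24 min − 45 min = 8 h 39 min
Total credited: 18 h 27 min.

18.45 hours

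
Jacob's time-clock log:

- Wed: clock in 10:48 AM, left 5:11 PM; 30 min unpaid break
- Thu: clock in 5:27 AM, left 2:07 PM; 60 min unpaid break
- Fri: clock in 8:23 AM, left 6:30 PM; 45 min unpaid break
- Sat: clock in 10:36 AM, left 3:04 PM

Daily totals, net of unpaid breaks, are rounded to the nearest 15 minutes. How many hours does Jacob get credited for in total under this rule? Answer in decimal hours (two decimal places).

Wed: 10:48 AM–5:11 PM = 6 h 23 min − 30 min = 5 h 53 min → rounds to 6 h 0 min
Thu: 5:27 AM–2:07 PM = 8 h 40 min − 60 min = 7 h 40 min → rounds to 7 h 45 min
Fri: 8:23 AM–6:30 PM = 10 h 7 min − 45 min = 9 h 22 min → rounds to 9 h 15 min
Sat: 10:36 AM–3:04 PM = 4 h 28 min → rounds to 4 h 30 min
Total credited: 27 h 30 min.

27.50 hours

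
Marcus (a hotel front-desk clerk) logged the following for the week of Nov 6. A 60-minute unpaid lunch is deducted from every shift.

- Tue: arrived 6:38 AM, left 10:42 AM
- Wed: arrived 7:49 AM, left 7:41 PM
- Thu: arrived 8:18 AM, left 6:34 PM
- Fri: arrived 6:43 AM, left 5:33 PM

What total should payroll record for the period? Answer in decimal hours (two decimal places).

Tue: 6:38 AM–10:42 AM = 4 h 4 min; less 60 min break → 3 h 4 min
Wed: 7:49 AM–7:41 PM = 11 h 52 min; less 60 min break → 10 h 52 min
Thu: 8:18 AM–6:34 PM = 10 h 16 min; less 60 min break → 9 h 16 min
Fri: 6:43 AM–5:33 PM = 10 h 50 min; less 60 min break → 9 h 50 min
Total: 3 h 4 min + 10 h 52 min + 9 h 16 min + 9 h 50 min = 33 h 2 min.

33.03 hours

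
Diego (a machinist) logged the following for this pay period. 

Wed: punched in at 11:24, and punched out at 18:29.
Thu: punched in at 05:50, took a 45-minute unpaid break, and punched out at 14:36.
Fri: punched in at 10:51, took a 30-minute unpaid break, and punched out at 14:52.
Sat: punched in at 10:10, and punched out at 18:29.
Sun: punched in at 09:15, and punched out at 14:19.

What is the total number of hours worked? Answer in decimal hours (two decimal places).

32.00 hours

Wed: 11:24–18:29 = 7 h 5 min
Thu: 05:50–14:36 = 8 h 46 min; less 45 min break → 8 h 1 min
Fri: 10:51–14:52 = 4 h 1 min; less 30 min break → 3 h 31 min
Sat: 10:10–18:29 = 8 h 19 min
Sun: 09:15–14:19 = 5 h 4 min
Total: 7 h 5 min + 8 h 1 min + 3 h 31 min + 8 h 19 min + 5 h 4 min = 32 h 0 min.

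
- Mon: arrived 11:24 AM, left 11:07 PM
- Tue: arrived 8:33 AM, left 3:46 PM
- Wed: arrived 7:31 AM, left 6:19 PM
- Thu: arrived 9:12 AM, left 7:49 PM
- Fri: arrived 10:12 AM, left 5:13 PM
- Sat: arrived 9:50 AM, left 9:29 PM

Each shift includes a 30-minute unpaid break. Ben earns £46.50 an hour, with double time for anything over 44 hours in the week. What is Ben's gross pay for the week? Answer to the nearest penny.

Mon: 11:24 AM–11:07 PM = 11 h 43 min; less 30 min break → 11 h 13 min
Tue: 8:33 AM–3:46 PM = 7 h 13 min; less 30 min break → 6 h 43 min
Wed: 7:31 AM–6:19 PM = 10 h 48 min; less 30 min break → 10 h 18 min
Thu: 9:12 AM–7:49 PM = 10 h 37 min; less 30 min break → 10 h 7 min
Fri: 10:12 AM–5:13 PM = 7 h 1 min; less 30 min break → 6 h 31 min
Sat: 9:50 AM–9:29 PM = 11 h 39 min; less 30 min break → 11 h 9 min
Total worked: 56 h 1 min = 3361 min.
Regular 44 h 0 min = 2640 min at £46.50/h; overtime 12 h 1 min = 721 min at £93.00/h.
Pay = (2640 × £46.50 + 721 × £93.00) ÷ 60 = £3163.55.

£3163.55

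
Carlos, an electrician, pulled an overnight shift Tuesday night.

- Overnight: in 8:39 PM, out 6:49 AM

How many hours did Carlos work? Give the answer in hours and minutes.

Overnight: 8:39 PM → midnight = 3 h 21 min; midnight → 6:49 AM = 6 h 49 min; span 10 h 10 min

10 h 10 min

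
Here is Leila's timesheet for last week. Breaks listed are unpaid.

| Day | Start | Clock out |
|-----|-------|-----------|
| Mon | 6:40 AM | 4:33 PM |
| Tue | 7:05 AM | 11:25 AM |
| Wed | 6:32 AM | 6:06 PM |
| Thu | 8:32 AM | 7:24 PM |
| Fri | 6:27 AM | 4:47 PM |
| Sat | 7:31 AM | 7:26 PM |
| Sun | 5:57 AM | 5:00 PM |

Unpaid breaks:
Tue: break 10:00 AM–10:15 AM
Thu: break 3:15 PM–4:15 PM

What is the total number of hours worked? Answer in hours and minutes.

68 h 42 min

Mon: 6:40 AM–4:33 PM = 9 h 53 min
Tue: 7:05 AM–11:25 AM = 4 h 20 min; less 15 min break → 4 h 5 min
Wed: 6:32 AM–6:06 PM = 11 h 34 min
Thu: 8:32 AM–7:24 PM = 10 h 52 min; less 60 min break → 9 h 52 min
Fri: 6:27 AM–4:47 PM = 10 h 20 min
Sat: 7:31 AM–7:26 PM = 11 h 55 min
Sun: 5:57 AM–5:00 PM = 11 h 3 min
Total: 9 h 53 min + 4 h 5 min + 11 h 34 min + 9 h 52 min + 10 h 20 min + 11 h 55 min + 11 h 3 min = 68 h 42 min.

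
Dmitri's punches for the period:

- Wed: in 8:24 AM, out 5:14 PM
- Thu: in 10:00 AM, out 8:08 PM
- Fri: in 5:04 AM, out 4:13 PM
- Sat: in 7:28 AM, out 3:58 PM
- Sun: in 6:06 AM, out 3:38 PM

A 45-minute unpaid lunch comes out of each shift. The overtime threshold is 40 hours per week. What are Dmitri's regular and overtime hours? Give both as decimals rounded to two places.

Wed: 8:24 AM–5:14 PM = 8 h 50 min; less 45 min break → 8 h 5 min
Thu: 10:00 AM–8:08 PM = 10 h 8 min; less 45 min break → 9 h 23 min
Fri: 5:04 AM–4:13 PM = 11 h 9 min; less 45 min break → 10 h 24 min
Sat: 7:28 AM–3:58 PM = 8 h 30 min; less 45 min break → 7 h 45 min
Sun: 6:06 AM–3:38 PM = 9 h 32 min; less 45 min break → 8 h 47 min
Total worked: 44 h 24 min = 44.40 h.
Threshold 40 h → overtime 4 h 24 min, regular 40 h 0 min.

Regular 40.00 hours, overtime 4.40 hours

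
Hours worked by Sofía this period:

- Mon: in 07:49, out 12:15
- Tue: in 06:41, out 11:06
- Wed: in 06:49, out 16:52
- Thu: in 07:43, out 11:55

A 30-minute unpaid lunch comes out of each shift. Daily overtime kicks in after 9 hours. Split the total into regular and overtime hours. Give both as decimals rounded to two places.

Mon: 07:49–12:15 = 4 h 26 min; less 30 min break → 3 h 56 min
Tue: 06:41–11:06 = 4 h 25 min; less 30 min break → 3 h 55 min
Wed: 06:49–16:52 = 10 h 3 min; less 30 min break → 9 h 33 min
Thu: 07:43–11:55 = 4 h 12 min; less 30 min break → 3 h 42 min
Mon reg 3 h 56 min / OT 0 h 0 min; Tue reg 3 h 55 min / OT 0 h 0 min; Wed reg 9 h 0 min / OT 0 h 33 min; Thu reg 3 h 42 min / OT 0 h 0 min.
Totals: regular 20 h 33 min, overtime 0 h 33 min.

Regular 20.55 hours, overtime 0.55 hours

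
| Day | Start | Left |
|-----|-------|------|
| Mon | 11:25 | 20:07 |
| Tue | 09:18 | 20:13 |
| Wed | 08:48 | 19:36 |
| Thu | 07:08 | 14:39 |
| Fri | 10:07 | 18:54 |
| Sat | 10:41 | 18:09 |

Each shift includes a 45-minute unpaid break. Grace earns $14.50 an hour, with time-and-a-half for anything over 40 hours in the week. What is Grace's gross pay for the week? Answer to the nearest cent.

$790.61

Mon: 11:25–20:07 = 8 h 42 min; less 45 min break → 7 h 57 min
Tue: 09:18–20:13 = 10 h 55 min; less 45 min break → 10 h 10 min
Wed: 08:48–19:36 = 10 h 48 min; less 45 min break → 10 h 3 min
Thu: 07:08–14:39 = 7 h 31 min; less 45 min break → 6 h 46 min
Fri: 10:07–18:54 = 8 h 47 min; less 45 min break → 8 h 2 min
Sat: 10:41–18:09 = 7 h 28 min; less 45 min break → 6 h 43 min
Total worked: 49 h 41 min = 2981 min.
Regular 40 h 0 min = 2400 min at $14.50/h; overtime 9 h 41 min = 581 min at $21.75/h.
Pay = (2400 × $14.50 + 581 × $21.75) ÷ 60 = $790.61.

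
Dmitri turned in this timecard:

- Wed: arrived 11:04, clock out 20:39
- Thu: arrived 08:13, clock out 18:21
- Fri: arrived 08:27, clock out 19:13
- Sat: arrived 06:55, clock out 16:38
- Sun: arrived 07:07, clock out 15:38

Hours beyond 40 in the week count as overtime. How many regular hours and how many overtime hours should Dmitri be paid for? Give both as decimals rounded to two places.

Regular 40.00 hours, overtime 8.72 hours

Wed: 11:04–20:39 = 9 h 35 min
Thu: 08:13–18:21 = 10 h 8 min
Fri: 08:27–19:13 = 10 h 46 min
Sat: 06:55–16:38 = 9 h 43 min
Sun: 07:07–15:38 = 8 h 31 min
Total worked: 48 h 43 min = 48.72 h.
Threshold 40 h → overtime 8 h 43 min, regular 40 h 0 min.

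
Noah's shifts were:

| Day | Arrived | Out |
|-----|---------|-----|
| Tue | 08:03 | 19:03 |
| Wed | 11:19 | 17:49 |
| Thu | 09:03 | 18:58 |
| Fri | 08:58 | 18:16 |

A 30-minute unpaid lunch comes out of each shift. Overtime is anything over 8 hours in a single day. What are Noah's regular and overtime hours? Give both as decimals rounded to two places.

Tue: 08:03–19:03 = 11 h 0 min; less 30 min break → 10 h 30 min
Wed: 11:19–17:49 = 6 h 30 min; less 30 min break → 6 h 0 min
Thu: 09:03–18:58 = 9 h 55 min; less 30 min break → 9 h 25 min
Fri: 08:58–18:16 = 9 h 18 min; less 30 min break → 8 h 48 min
Tue reg 8 h 0 min / OT 2 h 30 min; Wed reg 6 h 0 min / OT 0 h 0 min; Thu reg 8 h 0 min / OT 1 h 25 min; Fri reg 8 h 0 min / OT 0 h 48 min.
Totals: regular 30 h 0 min, overtime 4 h 43 min.

Regular 30.00 hours, overtime 4.72 hours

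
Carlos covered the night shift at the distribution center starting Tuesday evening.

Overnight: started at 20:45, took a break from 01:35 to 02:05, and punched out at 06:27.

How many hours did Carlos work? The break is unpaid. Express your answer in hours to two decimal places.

9.20 hours

Overnight: 20:45 → midnight = 3 h 15 min; midnight → 06:27 = 6 h 27 min; span 9 h 42 min; less 30 min break → 9 h 12 min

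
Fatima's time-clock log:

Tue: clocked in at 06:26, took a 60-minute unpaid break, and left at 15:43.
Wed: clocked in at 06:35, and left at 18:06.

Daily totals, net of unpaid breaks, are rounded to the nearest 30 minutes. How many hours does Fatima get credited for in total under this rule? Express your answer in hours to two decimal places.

Tue: 06:26–15:43 = 9 h 17 min − 60 min = 8 h 17 min → rounds to 8 h 30 min
Wed: 06:35–18:06 = 11 h 31 min → rounds to 11 h 30 min
Total credited: 20 h 0 min.

20.00 hours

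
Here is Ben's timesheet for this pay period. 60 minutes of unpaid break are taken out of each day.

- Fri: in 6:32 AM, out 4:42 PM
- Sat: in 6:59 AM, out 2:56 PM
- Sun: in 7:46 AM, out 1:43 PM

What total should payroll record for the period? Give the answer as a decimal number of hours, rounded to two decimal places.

21.07 hours

Fri: 6:32 AM–4:42 PM = 10 h 10 min; less 60 min break → 9 h 10 min
Sat: 6:59 AM–2:56 PM = 7 h 57 min; less 60 min break → 6 h 57 min
Sun: 7:46 AM–1:43 PM = 5 h 57 min; less 60 min break → 4 h 57 min
Total: 9 h 10 min + 6 h 57 min + 4 h 57 min = 21 h 4 min.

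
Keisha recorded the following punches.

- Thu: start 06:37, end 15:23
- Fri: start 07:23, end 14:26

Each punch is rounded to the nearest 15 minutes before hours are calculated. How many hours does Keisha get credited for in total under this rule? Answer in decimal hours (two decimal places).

Thu: in 06:37→06:30, out 15:23→15:30; 9 h 0 min
Fri: in 07:23→07:30, out 14:26→14:30; 7 h 0 min
Total credited: 16 h 0 min.

16.00 hours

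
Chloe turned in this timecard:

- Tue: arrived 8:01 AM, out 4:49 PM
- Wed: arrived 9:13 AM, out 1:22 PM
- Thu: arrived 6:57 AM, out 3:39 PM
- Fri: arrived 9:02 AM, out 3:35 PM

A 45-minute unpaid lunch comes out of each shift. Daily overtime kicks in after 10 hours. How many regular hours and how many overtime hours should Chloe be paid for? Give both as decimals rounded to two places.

Tue: 8:01 AM–4:49 PM = 8 h 48 min; less 45 min break → 8 h 3 min
Wed: 9:13 AM–1:22 PM = 4 h 9 min; less 45 min break → 3 h 24 min
Thu: 6:57 AM–3:39 PM = 8 h 42 min; less 45 min break → 7 h 57 min
Fri: 9:02 AM–3:35 PM = 6 h 33 min; less 45 min break → 5 h 48 min
Tue reg 8 h 3 min / OT 0 h 0 min; Wed reg 3 h 24 min / OT 0 h 0 min; Thu reg 7 h 57 min / OT 0 h 0 min; Fri reg 5 h 48 min / OT 0 h 0 min.
Totals: regular 25 h 12 min, overtime 0 h 0 min.

Regular 25.20 hours, overtime 0.00 hours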